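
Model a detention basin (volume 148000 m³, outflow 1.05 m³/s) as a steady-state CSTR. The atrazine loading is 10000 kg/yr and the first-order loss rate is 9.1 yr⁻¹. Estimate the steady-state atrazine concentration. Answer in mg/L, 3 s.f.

Outflow Q = 1.05 m³/s × 3.156e+07 s/yr = 3.314e+07 m³/yr.
Steady-state CSTR mass balance: W = Q·C + k·V·C, so C = W/(Q + kV).
Q + kV = 3.314e+07 + 9.1·148000 = 3.448e+07 m³/yr.
C = 10000/3.448e+07 = 0.00029 kg/m³ = 0.29 mg/L.

0.290 mg/L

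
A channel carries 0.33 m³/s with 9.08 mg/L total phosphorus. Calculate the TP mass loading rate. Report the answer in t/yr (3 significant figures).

94.6 t/yr

Mass flux = Q·C = 0.33 m³/s × 9.08 g/m³ = 2.996 g/s.
= 2.996 g/s × 31.56 = 94.56 t/yr.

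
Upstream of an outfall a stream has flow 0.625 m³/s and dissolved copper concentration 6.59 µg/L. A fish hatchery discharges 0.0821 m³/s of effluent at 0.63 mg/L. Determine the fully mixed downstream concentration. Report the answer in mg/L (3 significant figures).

6.59 µg/L = 0.00659 mg/L.
Conservation of mass across the mixing zone: C = (0.0821·0.63 + 0.625·0.00659) / (0.0821 + 0.625) = 0.05584/0.7071 = 0.07897 mg/L.

0.0790 mg/L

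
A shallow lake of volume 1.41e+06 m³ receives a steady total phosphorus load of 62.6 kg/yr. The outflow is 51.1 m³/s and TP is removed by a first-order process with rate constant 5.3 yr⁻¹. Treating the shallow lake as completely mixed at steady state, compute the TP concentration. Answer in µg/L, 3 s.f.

0.0386 µg/L

Outflow Q = 51.1 m³/s × 3.156e+07 s/yr = 1.613e+09 m³/yr.
Steady-state CSTR mass balance: W = Q·C + k·V·C, so C = W/(Q + kV).
Q + kV = 1.613e+09 + 5.3·1.41e+06 = 1.62e+09 m³/yr.
C = 62.6/1.62e+09 = 3.864e-08 kg/m³ = 3.864e-05 mg/L = 0.03864 µg/L.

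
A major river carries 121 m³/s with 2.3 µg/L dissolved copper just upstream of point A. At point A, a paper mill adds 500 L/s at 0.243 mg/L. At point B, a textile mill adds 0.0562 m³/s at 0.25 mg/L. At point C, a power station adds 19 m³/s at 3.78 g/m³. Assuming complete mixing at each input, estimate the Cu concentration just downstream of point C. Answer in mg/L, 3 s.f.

0.514 mg/L

2.3 µg/L = 0.0023 mg/L.
500 L/s = 0.5 m³/s.
After input A: C = (121·0.0023 + 0.5·0.243) / 121.5 = 0.003291 mg/L.
After input B: C = (121.5·0.003291 + 0.0562·0.25) / 121.6 = 0.003405 mg/L.
After input C: C = (121.6·0.003405 + 19·3.78) / 140.6 = 0.5139 mg/L.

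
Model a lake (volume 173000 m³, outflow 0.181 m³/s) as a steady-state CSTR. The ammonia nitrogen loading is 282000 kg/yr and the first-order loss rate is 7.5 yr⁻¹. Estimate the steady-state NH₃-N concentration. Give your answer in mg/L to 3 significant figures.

40.2 mg/L

Outflow Q = 0.181 m³/s × 3.156e+07 s/yr = 5.712e+06 m³/yr.
Steady-state CSTR mass balance: W = Q·C + k·V·C, so C = W/(Q + kV).
Q + kV = 5.712e+06 + 7.5·173000 = 7.009e+06 m³/yr.
C = 282000/7.009e+06 = 0.04023 kg/m³ = 40.23 mg/L.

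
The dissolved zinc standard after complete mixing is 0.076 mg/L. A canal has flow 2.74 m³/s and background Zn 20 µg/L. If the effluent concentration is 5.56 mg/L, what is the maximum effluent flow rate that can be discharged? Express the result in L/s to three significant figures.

28.0 L/s

20 µg/L = 0.02 mg/L.
Mass balance at complete mixing: C_std·(Q_w + Q_r) = Q_w·C_e + Q_r·C_b.
Rearranging, Q_w = Q_r·(C_std − C_b)/(C_e − C_std) = 2.74·(0.076 − 0.02) / (5.56 − 0.076) = 0.02798 m³/s.
= 27.98 L/s.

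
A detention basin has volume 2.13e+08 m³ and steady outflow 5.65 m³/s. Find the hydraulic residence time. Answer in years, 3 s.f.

1.19 yr

Q = 5.65 m³/s × 3.156e+07 s/yr = 1.783e+08 m³/yr.
Hydraulic residence time τ = V/Q = 2.13e+08/1.783e+08 = 1.195 yr.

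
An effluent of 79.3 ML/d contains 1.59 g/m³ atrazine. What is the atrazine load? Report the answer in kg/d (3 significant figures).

79.3 ML/d = 0.9178 m³/s.
Mass flux = Q·C = 0.9178 m³/s × 1.59 g/m³ = 1.459 g/s.
= 1.459 g/s × 86.4 = 126.1 kg/d.

126 kg/d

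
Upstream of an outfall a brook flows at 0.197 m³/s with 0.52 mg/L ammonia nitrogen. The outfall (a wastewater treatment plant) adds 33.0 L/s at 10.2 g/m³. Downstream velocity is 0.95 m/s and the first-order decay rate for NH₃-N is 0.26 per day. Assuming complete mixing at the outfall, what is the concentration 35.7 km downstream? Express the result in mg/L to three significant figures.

33.0 L/s = 0.033 m³/s.
After complete mixing, C₀ = (0.033·10.2 + 0.197·0.52) / 0.23 = 1.909 mg/L.
Travel time t = 3.57e+04 m / 0.95 m/s = 3.758e+04 s = 0.4349 d.
C = 1.909·exp(−0.26·0.4349) = 1.909·0.8931 = 1.705 mg/L.

1.70 mg/L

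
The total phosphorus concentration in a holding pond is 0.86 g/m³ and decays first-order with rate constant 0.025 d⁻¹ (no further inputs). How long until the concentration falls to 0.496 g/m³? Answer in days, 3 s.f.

t = ln(C₀/C)/k = ln(0.86/0.496)/0.025 = 0.5504/0.025 = 22.01 d.

22.0 d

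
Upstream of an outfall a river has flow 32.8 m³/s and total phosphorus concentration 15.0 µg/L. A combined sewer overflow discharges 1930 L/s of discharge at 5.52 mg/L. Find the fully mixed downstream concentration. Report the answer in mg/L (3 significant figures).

1930 L/s = 1.93 m³/s.
15.0 µg/L = 0.015 mg/L.
By mass balance at complete mixing, C = (1.93·5.52 + 32.8·0.015) / (1.93 + 32.8) = 11.15/34.73 = 0.3209 mg/L.

0.321 mg/L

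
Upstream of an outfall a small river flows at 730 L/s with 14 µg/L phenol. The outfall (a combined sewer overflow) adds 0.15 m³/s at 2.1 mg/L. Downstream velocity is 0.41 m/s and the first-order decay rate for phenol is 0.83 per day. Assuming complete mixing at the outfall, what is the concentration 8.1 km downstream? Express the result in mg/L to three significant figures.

730 L/s = 0.73 m³/s.
14 µg/L = 0.014 mg/L.
After complete mixing, C₀ = (0.15·2.1 + 0.73·0.014) / 0.88 = 0.3696 mg/L.
Travel time t = 8100 m / 0.41 m/s = 1.976e+04 s = 0.2287 d.
C = 0.3696·exp(−0.83·0.2287) = 0.3696·0.8271 = 0.3057 mg/L.

0.306 mg/L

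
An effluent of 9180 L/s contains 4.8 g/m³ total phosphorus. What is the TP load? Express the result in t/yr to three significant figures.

1390 t/yr

9180 L/s = 9.18 m³/s.
Mass flux = Q·C = 9.18 m³/s × 4.8 g/m³ = 44.06 g/s.
= 44.06 g/s × 31.56 = 1391 t/yr.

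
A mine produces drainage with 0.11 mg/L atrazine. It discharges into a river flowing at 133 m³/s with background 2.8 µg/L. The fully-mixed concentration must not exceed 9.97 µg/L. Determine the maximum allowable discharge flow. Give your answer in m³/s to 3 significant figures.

2.8 µg/L = 0.0028 mg/L.
9.97 µg/L = 0.00997 mg/L.
Mass balance at complete mixing: C_std·(Q_w + Q_r) = Q_w·C_e + Q_r·C_b.
Rearranging, Q_w = Q_r·(C_std − C_b)/(C_e − C_std) = 133·(0.00997 − 0.0028) / (0.11 − 0.00997) = 9.533 m³/s.

9.53 m³/s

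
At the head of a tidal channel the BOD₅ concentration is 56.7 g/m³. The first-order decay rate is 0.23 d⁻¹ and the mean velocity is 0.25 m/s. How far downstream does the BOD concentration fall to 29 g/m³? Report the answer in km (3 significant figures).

63.0 km

From C = C₀·e^(−kt), t = ln(C₀/C)/k = ln(56.7/29)/0.23 = 0.6705/0.23 = 2.915 d.
Distance = v·t = 0.25 m/s × 2.519e+05 s = 6.297e+04 m = 62.97 km.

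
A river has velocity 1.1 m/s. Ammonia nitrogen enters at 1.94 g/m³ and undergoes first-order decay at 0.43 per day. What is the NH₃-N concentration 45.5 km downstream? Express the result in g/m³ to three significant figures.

1.58 g/m³

Travel time t = 45.5 km / 1.1 m/s = 4.55e+04/1.1 = 4.136e+04 s = 0.4787 d.
First-order decay: C = 1.94·exp(−0.43·0.4787) = 1.94·0.8139 = 1.579 g/m³.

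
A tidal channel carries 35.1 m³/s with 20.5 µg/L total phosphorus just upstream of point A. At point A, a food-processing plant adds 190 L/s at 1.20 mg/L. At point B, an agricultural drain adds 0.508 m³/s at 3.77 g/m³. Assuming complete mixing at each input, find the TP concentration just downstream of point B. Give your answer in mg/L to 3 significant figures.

0.0800 mg/L

20.5 µg/L = 0.0205 mg/L.
190 L/s = 0.19 m³/s.
After input A: C = (35.1·0.0205 + 0.19·1.2) / 35.29 = 0.02685 mg/L.
After input B: C = (35.29·0.02685 + 0.508·3.77) / 35.8 = 0.07997 mg/L.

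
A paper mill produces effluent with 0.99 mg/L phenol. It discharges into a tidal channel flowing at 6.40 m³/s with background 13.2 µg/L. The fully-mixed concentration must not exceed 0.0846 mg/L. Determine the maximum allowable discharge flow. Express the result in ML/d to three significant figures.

43.6 ML/d

13.2 µg/L = 0.0132 mg/L.
Mass balance at complete mixing: C_std·(Q_w + Q_r) = Q_w·C_e + Q_r·C_b.
Rearranging, Q_w = Q_r·(C_std − C_b)/(C_e − C_std) = 6.40·(0.0846 − 0.0132) / (0.99 − 0.0846) = 0.5047 m³/s.
= 43.61 ML/d.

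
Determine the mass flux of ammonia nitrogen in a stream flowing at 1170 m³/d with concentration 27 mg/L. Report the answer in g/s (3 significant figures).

1170 m³/d = 0.01354 m³/s.
Mass flux = Q·C = 0.01354 m³/s × 27 g/m³ = 0.3656 g/s.

0.366 g/s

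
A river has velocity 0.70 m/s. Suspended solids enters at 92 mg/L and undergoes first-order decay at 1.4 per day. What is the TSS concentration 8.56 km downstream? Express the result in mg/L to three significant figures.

75.5 mg/L

Travel time t = 8.56 km / 0.70 m/s = 8560/0.70 = 1.223e+04 s = 0.1415 d.
First-order decay: C = 92·exp(−1.4·0.1415) = 92·0.8202 = 75.46 mg/L.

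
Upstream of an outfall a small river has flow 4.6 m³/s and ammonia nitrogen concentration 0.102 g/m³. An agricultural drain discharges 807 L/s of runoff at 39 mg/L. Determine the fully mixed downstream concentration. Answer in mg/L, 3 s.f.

807 L/s = 0.807 m³/s.
Flow-weighted mixing gives C = (0.807·39 + 4.6·0.102) / (0.807 + 4.6) = 31.94/5.407 = 5.908 mg/L.

5.91 mg/L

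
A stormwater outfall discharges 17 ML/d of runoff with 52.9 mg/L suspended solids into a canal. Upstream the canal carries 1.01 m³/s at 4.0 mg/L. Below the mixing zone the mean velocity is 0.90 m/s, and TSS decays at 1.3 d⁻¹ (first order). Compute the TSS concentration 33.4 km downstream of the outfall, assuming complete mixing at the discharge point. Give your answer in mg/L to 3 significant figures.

6.85 mg/L

17 ML/d = 0.1968 m³/s.
After complete mixing, C₀ = (0.1968·52.9 + 1.01·4) / 1.207 = 11.97 mg/L.
Travel time t = 3.34e+04 m / 0.90 m/s = 3.711e+04 s = 0.4295 d.
C = 11.97·exp(−1.3·0.4295) = 11.97·0.5721 = 6.85 mg/L.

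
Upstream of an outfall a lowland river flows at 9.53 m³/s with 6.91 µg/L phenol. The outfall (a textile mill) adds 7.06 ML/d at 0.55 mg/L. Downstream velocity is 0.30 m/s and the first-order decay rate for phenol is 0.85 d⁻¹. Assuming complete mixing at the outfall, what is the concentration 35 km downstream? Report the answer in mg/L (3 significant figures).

7.06 ML/d = 0.08171 m³/s.
6.91 µg/L = 0.00691 mg/L.
After complete mixing, C₀ = (0.08171·0.55 + 9.53·0.00691) / 9.612 = 0.01153 mg/L.
Travel time t = 3.5e+04 m / 0.30 m/s = 1.167e+05 s = 1.35 d.
C = 0.01153·exp(−0.85·1.35) = 0.01153·0.3173 = 0.003658 mg/L.

0.00366 mg/L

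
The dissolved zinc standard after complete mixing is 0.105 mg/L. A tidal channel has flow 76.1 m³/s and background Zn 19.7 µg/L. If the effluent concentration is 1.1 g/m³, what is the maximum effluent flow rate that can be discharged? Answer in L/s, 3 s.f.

6520 L/s

19.7 µg/L = 0.0197 mg/L.
Mass balance at complete mixing: C_std·(Q_w + Q_r) = Q_w·C_e + Q_r·C_b.
Rearranging, Q_w = Q_r·(C_std − C_b)/(C_e − C_std) = 76.1·(0.105 − 0.0197) / (1.1 − 0.105) = 6.524 m³/s.
= 6524 L/s.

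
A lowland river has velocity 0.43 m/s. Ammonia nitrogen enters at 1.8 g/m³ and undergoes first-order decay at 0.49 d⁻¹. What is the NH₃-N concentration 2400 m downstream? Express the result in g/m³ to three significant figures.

1.74 g/m³

Travel time t = 2400 m / 0.43 m/s = 2400/0.43 = 5581 s = 0.0646 d.
First-order decay: C = 1.8·exp(−0.49·0.0646) = 1.8·0.9688 = 1.744 g/m³.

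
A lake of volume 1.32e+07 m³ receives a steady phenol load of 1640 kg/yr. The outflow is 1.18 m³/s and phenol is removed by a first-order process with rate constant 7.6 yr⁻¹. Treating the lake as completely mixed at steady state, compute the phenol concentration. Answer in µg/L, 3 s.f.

11.9 µg/L

Outflow Q = 1.18 m³/s × 3.156e+07 s/yr = 3.724e+07 m³/yr.
Steady-state CSTR mass balance: W = Q·C + k·V·C, so C = W/(Q + kV).
Q + kV = 3.724e+07 + 7.6·1.32e+07 = 1.376e+08 m³/yr.
C = 1640/1.376e+08 = 1.192e-05 kg/m³ = 0.01192 mg/L = 11.92 µg/L.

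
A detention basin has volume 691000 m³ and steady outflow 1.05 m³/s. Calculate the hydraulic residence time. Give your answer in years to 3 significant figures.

Q = 1.05 m³/s × 3.156e+07 s/yr = 3.314e+07 m³/yr.
Hydraulic residence time τ = V/Q = 691000/3.314e+07 = 0.02085 yr.

0.0209 yr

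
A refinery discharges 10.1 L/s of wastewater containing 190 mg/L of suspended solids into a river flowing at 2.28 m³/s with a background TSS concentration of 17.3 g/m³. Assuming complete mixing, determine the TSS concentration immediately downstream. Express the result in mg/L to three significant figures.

18.1 mg/L

10.1 L/s = 0.0101 m³/s.
Conservation of mass across the mixing zone: C = (0.0101·190 + 2.28·17.3) / (0.0101 + 2.28) = 41.36/2.29 = 18.06 mg/L.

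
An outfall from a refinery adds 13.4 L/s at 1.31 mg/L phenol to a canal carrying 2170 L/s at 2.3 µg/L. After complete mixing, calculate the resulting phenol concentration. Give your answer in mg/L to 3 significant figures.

13.4 L/s = 0.0134 m³/s.
2170 L/s = 2.17 m³/s.
2.3 µg/L = 0.0023 mg/L.
By mass balance at complete mixing, C = (0.0134·1.31 + 2.17·0.0023) / (0.0134 + 2.17) = 0.02254/2.183 = 0.01033 mg/L.

0.0103 mg/L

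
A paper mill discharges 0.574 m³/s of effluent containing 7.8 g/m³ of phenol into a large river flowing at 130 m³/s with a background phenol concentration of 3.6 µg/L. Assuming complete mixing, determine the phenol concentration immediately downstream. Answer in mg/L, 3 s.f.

0.0379 mg/L

3.6 µg/L = 0.0036 mg/L.
Conservation of mass across the mixing zone: C = (0.574·7.8 + 130·0.0036) / (0.574 + 130) = 4.945/130.6 = 0.03787 mg/L.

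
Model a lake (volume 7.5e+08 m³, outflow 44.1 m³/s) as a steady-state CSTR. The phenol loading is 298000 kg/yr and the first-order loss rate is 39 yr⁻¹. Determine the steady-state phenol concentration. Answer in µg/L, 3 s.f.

Outflow Q = 44.1 m³/s × 3.156e+07 s/yr = 1.392e+09 m³/yr.
Steady-state CSTR mass balance: W = Q·C + k·V·C, so C = W/(Q + kV).
Q + kV = 1.392e+09 + 39·7.5e+08 = 3.064e+10 m³/yr.
C = 298000/3.064e+10 = 9.725e-06 kg/m³ = 0.009725 mg/L = 9.725 µg/L.

9.73 µg/L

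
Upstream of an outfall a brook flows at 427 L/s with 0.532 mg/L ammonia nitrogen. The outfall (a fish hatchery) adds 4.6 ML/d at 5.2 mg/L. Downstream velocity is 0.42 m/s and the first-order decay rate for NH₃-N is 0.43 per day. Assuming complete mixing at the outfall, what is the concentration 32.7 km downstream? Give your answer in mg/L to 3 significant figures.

0.712 mg/L

4.6 ML/d = 0.05324 m³/s.
427 L/s = 0.427 m³/s.
After complete mixing, C₀ = (0.05324·5.2 + 0.427·0.532) / 0.4802 = 1.05 mg/L.
Travel time t = 3.27e+04 m / 0.42 m/s = 7.786e+04 s = 0.9011 d.
C = 1.05·exp(−0.43·0.9011) = 1.05·0.6788 = 0.7124 mg/L.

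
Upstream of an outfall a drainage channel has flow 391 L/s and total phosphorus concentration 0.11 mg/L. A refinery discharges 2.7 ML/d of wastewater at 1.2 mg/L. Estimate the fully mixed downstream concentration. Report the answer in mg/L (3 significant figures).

2.7 ML/d = 0.03125 m³/s.
391 L/s = 0.391 m³/s.
Flow-weighted mixing gives C = (0.03125·1.2 + 0.391·0.11) / (0.03125 + 0.391) = 0.08051/0.4223 = 0.1907 mg/L.

0.191 mg/L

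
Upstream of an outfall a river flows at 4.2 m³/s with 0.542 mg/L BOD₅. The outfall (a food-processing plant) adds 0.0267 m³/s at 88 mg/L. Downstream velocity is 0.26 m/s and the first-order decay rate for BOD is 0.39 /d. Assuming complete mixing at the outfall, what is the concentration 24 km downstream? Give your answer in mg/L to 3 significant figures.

0.722 mg/L

After complete mixing, C₀ = (0.0267·88 + 4.2·0.542) / 4.227 = 1.094 mg/L.
Travel time t = 2.4e+04 m / 0.26 m/s = 9.231e+04 s = 1.068 d.
C = 1.094·exp(−0.39·1.068) = 1.094·0.6592 = 0.7215 mg/L.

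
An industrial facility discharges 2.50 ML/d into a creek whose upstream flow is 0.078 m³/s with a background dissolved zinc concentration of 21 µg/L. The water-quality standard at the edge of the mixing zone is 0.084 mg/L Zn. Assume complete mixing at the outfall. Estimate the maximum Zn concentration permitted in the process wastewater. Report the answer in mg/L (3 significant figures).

0.254 mg/L

2.50 ML/d = 0.02894 m³/s.
21 µg/L = 0.021 mg/L.
Mass balance: 0.084·0.1069 = 0.02894·Cₑ + 0.078·0.021.
Cₑ = (0.008983 − 0.001638) / 0.02894 = 0.2538 mg/L.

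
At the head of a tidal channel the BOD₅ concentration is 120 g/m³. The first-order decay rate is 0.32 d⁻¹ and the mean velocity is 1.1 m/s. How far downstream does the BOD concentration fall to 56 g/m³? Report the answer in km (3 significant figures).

226 km

From C = C₀·e^(−kt), t = ln(C₀/C)/k = ln(120/56)/0.32 = 0.7621/0.32 = 2.382 d.
Distance = v·t = 1.1 m/s × 2.058e+05 s = 2.264e+05 m = 226.4 km.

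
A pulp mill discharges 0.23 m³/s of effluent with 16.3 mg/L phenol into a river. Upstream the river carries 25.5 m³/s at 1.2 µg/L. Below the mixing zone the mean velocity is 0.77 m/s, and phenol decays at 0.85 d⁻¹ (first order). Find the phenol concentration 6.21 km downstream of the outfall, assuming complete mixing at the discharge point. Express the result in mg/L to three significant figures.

1.2 µg/L = 0.0012 mg/L.
After complete mixing, C₀ = (0.23·16.3 + 25.5·0.0012) / 25.73 = 0.1469 mg/L.
Travel time t = 6210 m / 0.77 m/s = 8065 s = 0.09334 d.
C = 0.1469·exp(−0.85·0.09334) = 0.1469·0.9237 = 0.1357 mg/L.

0.136 mg/L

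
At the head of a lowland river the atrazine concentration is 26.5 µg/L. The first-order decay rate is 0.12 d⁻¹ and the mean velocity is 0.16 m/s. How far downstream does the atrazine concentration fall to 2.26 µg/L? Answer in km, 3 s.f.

284 km

From C = C₀·e^(−kt), t = ln(C₀/C)/k = ln(26.5/2.26)/0.12 = 2.462/0.12 = 20.51 d.
Distance = v·t = 0.16 m/s × 1.772e+06 s = 2.836e+05 m = 283.6 km.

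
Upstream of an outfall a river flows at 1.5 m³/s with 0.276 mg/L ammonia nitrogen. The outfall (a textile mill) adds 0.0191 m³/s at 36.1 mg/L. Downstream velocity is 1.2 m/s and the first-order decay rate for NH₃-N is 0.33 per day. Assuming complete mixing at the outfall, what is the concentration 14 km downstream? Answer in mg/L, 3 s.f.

0.695 mg/L

After complete mixing, C₀ = (0.0191·36.1 + 1.5·0.276) / 1.519 = 0.7264 mg/L.
Travel time t = 1.4e+04 m / 1.2 m/s = 1.167e+04 s = 0.135 d.
C = 0.7264·exp(−0.33·0.135) = 0.7264·0.9564 = 0.6948 mg/L.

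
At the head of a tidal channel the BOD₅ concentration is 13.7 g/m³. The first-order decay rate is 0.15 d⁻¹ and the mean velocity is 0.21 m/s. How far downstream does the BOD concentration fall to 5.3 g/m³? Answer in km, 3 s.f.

From C = C₀·e^(−kt), t = ln(C₀/C)/k = ln(13.7/5.3)/0.15 = 0.9497/0.15 = 6.331 d.
Distance = v·t = 0.21 m/s × 5.47e+05 s = 1.149e+05 m = 114.9 km.

115 km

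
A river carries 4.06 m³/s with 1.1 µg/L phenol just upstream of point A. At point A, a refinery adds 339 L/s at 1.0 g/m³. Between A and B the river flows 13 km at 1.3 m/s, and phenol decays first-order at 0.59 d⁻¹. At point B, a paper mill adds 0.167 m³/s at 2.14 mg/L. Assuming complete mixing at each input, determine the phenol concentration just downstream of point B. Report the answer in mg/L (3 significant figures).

0.149 mg/L

1.1 µg/L = 0.0011 mg/L.
339 L/s = 0.339 m³/s.
After input A: C = (4.06·0.0011 + 0.339·1) / 4.399 = 0.07808 mg/L.
Over the 13 km reach to input B (t = 1e+04 s = 0.1157 d), decay gives C = 0.07808·exp(−0.59·0.1157) = 0.07292 mg/L.
After input B: C = (4.399·0.07292 + 0.167·2.14) / 4.566 = 0.1485 mg/L.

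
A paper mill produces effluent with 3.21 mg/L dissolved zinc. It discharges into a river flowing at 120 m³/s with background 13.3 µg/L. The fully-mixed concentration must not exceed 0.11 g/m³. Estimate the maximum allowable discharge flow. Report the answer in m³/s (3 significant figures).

3.74 m³/s

13.3 µg/L = 0.0133 mg/L.
Mass balance at complete mixing: C_std·(Q_w + Q_r) = Q_w·C_e + Q_r·C_b.
Rearranging, Q_w = Q_r·(C_std − C_b)/(C_e − C_std) = 120·(0.11 − 0.0133) / (3.21 − 0.11) = 3.743 m³/s.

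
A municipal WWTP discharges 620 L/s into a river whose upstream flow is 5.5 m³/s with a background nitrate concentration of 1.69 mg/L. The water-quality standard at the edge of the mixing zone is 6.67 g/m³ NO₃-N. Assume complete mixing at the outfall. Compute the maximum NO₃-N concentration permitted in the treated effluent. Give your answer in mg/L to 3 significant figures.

620 L/s = 0.62 m³/s.
Mass balance: 6.67·6.12 = 0.62·Cₑ + 5.5·1.69.
Cₑ = (40.82 − 9.295) / 0.62 = 50.85 mg/L.

50.8 mg/L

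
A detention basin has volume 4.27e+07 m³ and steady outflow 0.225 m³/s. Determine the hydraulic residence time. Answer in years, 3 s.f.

6.01 yr

Q = 0.225 m³/s × 3.156e+07 s/yr = 7.1e+06 m³/yr.
Hydraulic residence time τ = V/Q = 4.27e+07/7.1e+06 = 6.014 yr.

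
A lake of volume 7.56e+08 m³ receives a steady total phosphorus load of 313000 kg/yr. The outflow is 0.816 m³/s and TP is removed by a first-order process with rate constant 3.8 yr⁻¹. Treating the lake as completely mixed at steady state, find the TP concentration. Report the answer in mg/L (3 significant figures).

Outflow Q = 0.816 m³/s × 3.156e+07 s/yr = 2.575e+07 m³/yr.
Steady-state CSTR mass balance: W = Q·C + k·V·C, so C = W/(Q + kV).
Q + kV = 2.575e+07 + 3.8·7.56e+08 = 2.899e+09 m³/yr.
C = 313000/2.899e+09 = 0.000108 kg/m³ = 0.108 mg/L.

0.108 mg/L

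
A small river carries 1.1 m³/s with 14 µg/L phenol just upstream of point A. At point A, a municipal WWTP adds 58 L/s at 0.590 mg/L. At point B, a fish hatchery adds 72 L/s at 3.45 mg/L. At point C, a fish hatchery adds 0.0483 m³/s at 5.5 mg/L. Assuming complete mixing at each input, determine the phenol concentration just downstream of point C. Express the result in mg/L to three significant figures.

14 µg/L = 0.014 mg/L.
58 L/s = 0.058 m³/s.
After input A: C = (1.1·0.014 + 0.058·0.59) / 1.158 = 0.04285 mg/L.
72 L/s = 0.072 m³/s.
After input B: C = (1.158·0.04285 + 0.072·3.45) / 1.23 = 0.2423 mg/L.
After input C: C = (1.23·0.2423 + 0.0483·5.5) / 1.278 = 0.441 mg/L.

0.441 mg/L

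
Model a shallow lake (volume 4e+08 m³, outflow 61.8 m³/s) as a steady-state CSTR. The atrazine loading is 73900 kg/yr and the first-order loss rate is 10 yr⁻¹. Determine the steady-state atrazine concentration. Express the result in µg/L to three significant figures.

Outflow Q = 61.8 m³/s × 3.156e+07 s/yr = 1.95e+09 m³/yr.
Steady-state CSTR mass balance: W = Q·C + k·V·C, so C = W/(Q + kV).
Q + kV = 1.95e+09 + 10·4e+08 = 5.95e+09 m³/yr.
C = 73900/5.95e+09 = 1.242e-05 kg/m³ = 0.01242 mg/L = 12.42 µg/L.

12.4 µg/L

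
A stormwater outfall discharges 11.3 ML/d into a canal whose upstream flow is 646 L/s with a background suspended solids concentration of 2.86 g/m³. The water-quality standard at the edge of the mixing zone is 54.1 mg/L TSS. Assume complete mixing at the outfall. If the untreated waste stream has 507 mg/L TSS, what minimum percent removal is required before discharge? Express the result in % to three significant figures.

11.3 ML/d = 0.1308 m³/s.
646 L/s = 0.646 m³/s.
Mass balance: 54.1·0.7768 = 0.1308·Cₑ + 0.646·2.86.
Cₑ = (42.02 − 1.848) / 0.1308 = 307.2 mg/L.
Required removal = 1 − 307.2/507 = 39.41 %.

39.4 %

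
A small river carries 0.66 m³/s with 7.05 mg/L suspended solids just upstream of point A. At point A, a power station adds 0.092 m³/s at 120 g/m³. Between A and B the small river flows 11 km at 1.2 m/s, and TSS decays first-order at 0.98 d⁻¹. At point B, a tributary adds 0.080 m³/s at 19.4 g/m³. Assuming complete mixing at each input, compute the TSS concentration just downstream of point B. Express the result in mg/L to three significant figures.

18.9 mg/L

After input A: C = (0.66·7.05 + 0.092·120) / 0.752 = 20.87 mg/L.
Over the 11 km reach to input B (t = 9167 s = 0.1061 d), decay gives C = 20.87·exp(−0.98·0.1061) = 18.81 mg/L.
After input B: C = (0.752·18.81 + 0.08·19.4) / 0.832 = 18.86 mg/L.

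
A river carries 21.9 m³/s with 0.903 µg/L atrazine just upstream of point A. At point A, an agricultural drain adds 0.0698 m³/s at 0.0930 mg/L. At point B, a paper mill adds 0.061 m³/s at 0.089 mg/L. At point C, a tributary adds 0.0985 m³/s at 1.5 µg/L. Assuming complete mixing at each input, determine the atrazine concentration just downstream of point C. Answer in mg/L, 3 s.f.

0.903 µg/L = 0.000903 mg/L.
After input A: C = (21.9·0.000903 + 0.0698·0.093) / 21.97 = 0.001196 mg/L.
After input B: C = (21.97·0.001196 + 0.061·0.089) / 22.03 = 0.001439 mg/L.
1.5 µg/L = 0.0015 mg/L.
After input C: C = (22.03·0.001439 + 0.0985·0.0015) / 22.13 = 0.001439 mg/L.

0.00144 mg/L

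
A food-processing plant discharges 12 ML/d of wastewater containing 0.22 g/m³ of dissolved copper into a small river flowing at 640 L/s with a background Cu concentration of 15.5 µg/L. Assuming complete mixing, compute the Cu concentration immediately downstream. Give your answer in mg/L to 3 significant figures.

12 ML/d = 0.1389 m³/s.
640 L/s = 0.64 m³/s.
15.5 µg/L = 0.0155 mg/L.
Conservation of mass across the mixing zone: C = (0.1389·0.22 + 0.64·0.0155) / (0.1389 + 0.64) = 0.04048/0.7789 = 0.05197 mg/L.

0.0520 mg/L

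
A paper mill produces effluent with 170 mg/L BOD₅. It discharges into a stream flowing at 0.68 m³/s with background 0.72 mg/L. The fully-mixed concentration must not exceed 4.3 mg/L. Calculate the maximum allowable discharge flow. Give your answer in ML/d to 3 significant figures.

1.27 ML/d

Mass balance at complete mixing: C_std·(Q_w + Q_r) = Q_w·C_e + Q_r·C_b.
Rearranging, Q_w = Q_r·(C_std − C_b)/(C_e − C_std) = 0.68·(4.3 − 0.72) / (170 − 4.3) = 0.01469 m³/s.
= 1.269 ML/d.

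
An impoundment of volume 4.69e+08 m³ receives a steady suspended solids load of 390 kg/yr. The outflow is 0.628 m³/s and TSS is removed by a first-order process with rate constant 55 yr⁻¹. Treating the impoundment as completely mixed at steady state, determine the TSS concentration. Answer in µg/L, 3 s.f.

0.0151 µg/L

Outflow Q = 0.628 m³/s × 3.156e+07 s/yr = 1.982e+07 m³/yr.
Steady-state CSTR mass balance: W = Q·C + k·V·C, so C = W/(Q + kV).
Q + kV = 1.982e+07 + 55·4.69e+08 = 2.581e+10 m³/yr.
C = 390/2.581e+10 = 1.511e-08 kg/m³ = 1.511e-05 mg/L = 0.01511 µg/L.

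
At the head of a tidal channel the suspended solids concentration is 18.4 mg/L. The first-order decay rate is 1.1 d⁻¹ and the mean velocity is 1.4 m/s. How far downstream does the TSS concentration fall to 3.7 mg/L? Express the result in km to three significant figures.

176 km

From C = C₀·e^(−kt), t = ln(C₀/C)/k = ln(18.4/3.7)/1.1 = 1.604/1.1 = 1.458 d.
Distance = v·t = 1.4 m/s × 1.26e+05 s = 1.764e+05 m = 176.4 km.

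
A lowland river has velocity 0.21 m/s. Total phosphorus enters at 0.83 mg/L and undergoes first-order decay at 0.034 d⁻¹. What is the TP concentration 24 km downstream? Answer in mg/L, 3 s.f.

Travel time t = 24 km / 0.21 m/s = 2.4e+04/0.21 = 1.143e+05 s = 1.323 d.
First-order decay: C = 0.83·exp(−0.034·1.323) = 0.83·0.956 = 0.7935 mg/L.

0.793 mg/L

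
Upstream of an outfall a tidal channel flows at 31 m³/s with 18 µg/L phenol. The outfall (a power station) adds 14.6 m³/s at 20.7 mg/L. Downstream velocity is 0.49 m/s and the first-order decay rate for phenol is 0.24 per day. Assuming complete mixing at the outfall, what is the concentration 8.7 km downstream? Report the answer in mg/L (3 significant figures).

6.32 mg/L

18 µg/L = 0.018 mg/L.
After complete mixing, C₀ = (14.6·20.7 + 31·0.018) / 45.6 = 6.64 mg/L.
Travel time t = 8700 m / 0.49 m/s = 1.776e+04 s = 0.2055 d.
C = 6.64·exp(−0.24·0.2055) = 6.64·0.9519 = 6.32 mg/L.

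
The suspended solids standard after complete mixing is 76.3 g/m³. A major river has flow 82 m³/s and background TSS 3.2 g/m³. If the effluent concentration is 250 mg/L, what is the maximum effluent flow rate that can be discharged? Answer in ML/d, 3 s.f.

Mass balance at complete mixing: C_std·(Q_w + Q_r) = Q_w·C_e + Q_r·C_b.
Rearranging, Q_w = Q_r·(C_std − C_b)/(C_e − C_std) = 82·(76.3 − 3.2) / (250 − 76.3) = 34.51 m³/s.
= 2982 ML/d.

2980 ML/d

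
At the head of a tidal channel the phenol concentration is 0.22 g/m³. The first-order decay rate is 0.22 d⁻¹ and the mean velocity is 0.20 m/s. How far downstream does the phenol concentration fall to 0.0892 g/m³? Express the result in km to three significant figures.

70.9 km

From C = C₀·e^(−kt), t = ln(C₀/C)/k = ln(0.22/0.0892)/0.22 = 0.9027/0.22 = 4.103 d.
Distance = v·t = 0.20 m/s × 3.545e+05 s = 7.091e+04 m = 70.91 km.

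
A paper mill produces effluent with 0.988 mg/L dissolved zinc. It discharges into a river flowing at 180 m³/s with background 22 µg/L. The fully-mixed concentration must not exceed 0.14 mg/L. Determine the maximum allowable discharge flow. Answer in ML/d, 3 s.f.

2160 ML/d

22 µg/L = 0.022 mg/L.
Mass balance at complete mixing: C_std·(Q_w + Q_r) = Q_w·C_e + Q_r·C_b.
Rearranging, Q_w = Q_r·(C_std − C_b)/(C_e − C_std) = 180·(0.14 − 0.022) / (0.988 − 0.14) = 25.05 m³/s.
= 2164 ML/d.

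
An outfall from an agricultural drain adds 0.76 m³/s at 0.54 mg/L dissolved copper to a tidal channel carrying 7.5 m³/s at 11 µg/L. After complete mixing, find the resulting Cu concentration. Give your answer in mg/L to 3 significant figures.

0.0597 mg/L

11 µg/L = 0.011 mg/L.
Conservation of mass across the mixing zone: C = (0.76·0.54 + 7.5·0.011) / (0.76 + 7.5) = 0.4929/8.26 = 0.05967 mg/L.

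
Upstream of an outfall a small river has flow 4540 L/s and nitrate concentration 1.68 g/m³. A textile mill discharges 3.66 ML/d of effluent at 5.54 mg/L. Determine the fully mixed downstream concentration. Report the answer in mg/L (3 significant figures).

3.66 ML/d = 0.04236 m³/s.
4540 L/s = 4.54 m³/s.
Flow-weighted mixing gives C = (0.04236·5.54 + 4.54·1.68) / (0.04236 + 4.54) = 7.862/4.582 = 1.716 mg/L.

1.72 mg/L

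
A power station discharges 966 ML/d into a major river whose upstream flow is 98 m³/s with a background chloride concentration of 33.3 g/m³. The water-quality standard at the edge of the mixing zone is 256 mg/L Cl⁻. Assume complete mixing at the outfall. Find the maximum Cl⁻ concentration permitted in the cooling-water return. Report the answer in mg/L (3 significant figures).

2210 mg/L

966 ML/d = 11.18 m³/s.
Mass balance: 256·109.2 = 11.18·Cₑ + 98·33.3.
Cₑ = (2.795e+04 − 3263) / 11.18 = 2208 mg/L.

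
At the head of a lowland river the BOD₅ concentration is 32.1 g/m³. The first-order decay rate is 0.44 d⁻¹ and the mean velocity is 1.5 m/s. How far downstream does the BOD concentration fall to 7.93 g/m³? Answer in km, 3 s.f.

412 km

From C = C₀·e^(−kt), t = ln(C₀/C)/k = ln(32.1/7.93)/0.44 = 1.398/0.44 = 3.178 d.
Distance = v·t = 1.5 m/s × 2.746e+05 s = 4.118e+05 m = 411.8 km.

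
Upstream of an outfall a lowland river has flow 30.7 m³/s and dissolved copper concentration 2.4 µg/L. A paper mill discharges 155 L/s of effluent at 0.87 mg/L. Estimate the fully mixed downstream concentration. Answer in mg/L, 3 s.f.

0.00676 mg/L

155 L/s = 0.155 m³/s.
2.4 µg/L = 0.0024 mg/L.
Flow-weighted mixing gives C = (0.155·0.87 + 30.7·0.0024) / (0.155 + 30.7) = 0.2085/30.86 = 0.006758 mg/L.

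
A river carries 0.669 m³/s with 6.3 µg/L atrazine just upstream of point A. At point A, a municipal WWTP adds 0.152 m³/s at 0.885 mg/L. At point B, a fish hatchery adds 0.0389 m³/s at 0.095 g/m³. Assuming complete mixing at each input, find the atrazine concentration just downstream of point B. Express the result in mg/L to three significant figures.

0.166 mg/L

6.3 µg/L = 0.0063 mg/L.
After input A: C = (0.669·0.0063 + 0.152·0.885) / 0.821 = 0.169 mg/L.
After input B: C = (0.821·0.169 + 0.0389·0.095) / 0.8599 = 0.1656 mg/L.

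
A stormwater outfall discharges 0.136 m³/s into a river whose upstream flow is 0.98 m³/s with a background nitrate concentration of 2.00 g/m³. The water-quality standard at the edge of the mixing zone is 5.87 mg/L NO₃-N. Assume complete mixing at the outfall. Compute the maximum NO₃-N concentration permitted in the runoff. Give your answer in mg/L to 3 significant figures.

Mass balance: 5.87·1.116 = 0.136·Cₑ + 0.98·2.
Cₑ = (6.551 − 1.96) / 0.136 = 33.76 mg/L.

33.8 mg/L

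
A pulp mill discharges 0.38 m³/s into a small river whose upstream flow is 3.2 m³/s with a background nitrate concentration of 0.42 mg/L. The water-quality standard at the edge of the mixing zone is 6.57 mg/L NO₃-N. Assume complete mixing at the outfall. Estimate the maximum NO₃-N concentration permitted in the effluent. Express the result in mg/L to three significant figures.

Mass balance: 6.57·3.58 = 0.38·Cₑ + 3.2·0.42.
Cₑ = (23.52 − 1.344) / 0.38 = 58.36 mg/L.

58.4 mg/L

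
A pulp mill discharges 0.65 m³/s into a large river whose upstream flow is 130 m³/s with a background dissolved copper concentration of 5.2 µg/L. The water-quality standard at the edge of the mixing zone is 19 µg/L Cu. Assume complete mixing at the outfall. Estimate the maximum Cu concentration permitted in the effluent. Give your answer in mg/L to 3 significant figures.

5.2 µg/L = 0.0052 mg/L.
19 µg/L = 0.019 mg/L.
Mass balance: 0.019·130.7 = 0.65·Cₑ + 130·0.0052.
Cₑ = (2.482 − 0.676) / 0.65 = 2.779 mg/L.

2.78 mg/L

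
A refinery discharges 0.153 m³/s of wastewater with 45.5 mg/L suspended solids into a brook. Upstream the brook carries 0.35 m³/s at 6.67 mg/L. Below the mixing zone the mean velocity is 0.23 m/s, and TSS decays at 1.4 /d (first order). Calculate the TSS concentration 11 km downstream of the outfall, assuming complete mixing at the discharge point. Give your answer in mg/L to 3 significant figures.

After complete mixing, C₀ = (0.153·45.5 + 0.35·6.67) / 0.503 = 18.48 mg/L.
Travel time t = 1.1e+04 m / 0.23 m/s = 4.783e+04 s = 0.5535 d.
C = 18.48·exp(−1.4·0.5535) = 18.48·0.4607 = 8.515 mg/L.

8.51 mg/L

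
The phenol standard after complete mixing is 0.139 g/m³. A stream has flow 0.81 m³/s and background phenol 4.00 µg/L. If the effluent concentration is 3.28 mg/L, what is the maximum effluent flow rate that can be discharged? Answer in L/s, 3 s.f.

4.00 µg/L = 0.004 mg/L.
Mass balance at complete mixing: C_std·(Q_w + Q_r) = Q_w·C_e + Q_r·C_b.
Rearranging, Q_w = Q_r·(C_std − C_b)/(C_e − C_std) = 0.81·(0.139 − 0.004) / (3.28 − 0.139) = 0.03481 m³/s.
= 34.81 L/s.

34.8 L/s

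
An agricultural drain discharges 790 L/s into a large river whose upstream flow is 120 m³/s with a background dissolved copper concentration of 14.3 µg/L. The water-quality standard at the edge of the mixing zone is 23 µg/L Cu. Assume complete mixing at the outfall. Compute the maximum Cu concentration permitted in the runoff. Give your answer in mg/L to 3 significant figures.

790 L/s = 0.79 m³/s.
14.3 µg/L = 0.0143 mg/L.
23 µg/L = 0.023 mg/L.
Mass balance: 0.023·120.8 = 0.79·Cₑ + 120·0.0143.
Cₑ = (2.778 − 1.716) / 0.79 = 1.345 mg/L.

1.34 mg/L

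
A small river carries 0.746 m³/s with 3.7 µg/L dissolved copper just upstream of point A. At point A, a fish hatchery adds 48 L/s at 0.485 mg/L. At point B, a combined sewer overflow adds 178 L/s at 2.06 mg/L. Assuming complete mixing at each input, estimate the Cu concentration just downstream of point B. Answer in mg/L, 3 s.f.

0.404 mg/L

3.7 µg/L = 0.0037 mg/L.
48 L/s = 0.048 m³/s.
After input A: C = (0.746·0.0037 + 0.048·0.485) / 0.794 = 0.0328 mg/L.
178 L/s = 0.178 m³/s.
After input B: C = (0.794·0.0328 + 0.178·2.06) / 0.972 = 0.404 mg/L.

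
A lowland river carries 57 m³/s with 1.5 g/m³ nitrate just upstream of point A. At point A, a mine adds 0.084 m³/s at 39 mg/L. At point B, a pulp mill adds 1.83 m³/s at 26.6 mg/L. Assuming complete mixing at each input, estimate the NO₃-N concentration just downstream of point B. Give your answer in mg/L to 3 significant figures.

After input A: C = (57·1.5 + 0.084·39) / 57.08 = 1.555 mg/L.
After input B: C = (57.08·1.555 + 1.83·26.6) / 58.91 = 2.333 mg/L.

2.33 mg/L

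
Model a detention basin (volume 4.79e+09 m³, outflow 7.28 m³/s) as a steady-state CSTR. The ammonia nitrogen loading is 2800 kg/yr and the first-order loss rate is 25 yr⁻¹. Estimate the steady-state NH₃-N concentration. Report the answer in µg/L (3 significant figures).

Outflow Q = 7.28 m³/s × 3.156e+07 s/yr = 2.297e+08 m³/yr.
Steady-state CSTR mass balance: W = Q·C + k·V·C, so C = W/(Q + kV).
Q + kV = 2.297e+08 + 25·4.79e+09 = 1.2e+11 m³/yr.
C = 2800/1.2e+11 = 2.334e-08 kg/m³ = 2.334e-05 mg/L = 0.02334 µg/L.

0.0233 µg/L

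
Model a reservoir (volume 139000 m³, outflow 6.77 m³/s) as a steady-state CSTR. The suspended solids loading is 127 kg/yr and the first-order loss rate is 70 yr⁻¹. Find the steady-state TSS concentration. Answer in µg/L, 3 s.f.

0.569 µg/L

Outflow Q = 6.77 m³/s × 3.156e+07 s/yr = 2.136e+08 m³/yr.
Steady-state CSTR mass balance: W = Q·C + k·V·C, so C = W/(Q + kV).
Q + kV = 2.136e+08 + 70·139000 = 2.234e+08 m³/yr.
C = 127/2.234e+08 = 5.686e-07 kg/m³ = 0.0005686 mg/L = 0.5686 µg/L.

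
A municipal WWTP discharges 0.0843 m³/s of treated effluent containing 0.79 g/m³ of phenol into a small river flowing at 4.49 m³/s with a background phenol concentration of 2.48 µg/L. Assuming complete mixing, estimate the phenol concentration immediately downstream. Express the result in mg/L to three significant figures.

0.0170 mg/L

2.48 µg/L = 0.00248 mg/L.
By mass balance at complete mixing, C = (0.0843·0.79 + 4.49·0.00248) / (0.0843 + 4.49) = 0.07773/4.574 = 0.01699 mg/L.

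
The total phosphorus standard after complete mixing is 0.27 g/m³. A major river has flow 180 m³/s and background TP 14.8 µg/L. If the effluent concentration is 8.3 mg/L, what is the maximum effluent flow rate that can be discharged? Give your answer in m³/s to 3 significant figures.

5.72 m³/s

14.8 µg/L = 0.0148 mg/L.
Mass balance at complete mixing: C_std·(Q_w + Q_r) = Q_w·C_e + Q_r·C_b.
Rearranging, Q_w = Q_r·(C_std − C_b)/(C_e − C_std) = 180·(0.27 − 0.0148) / (8.3 − 0.27) = 5.721 m³/s.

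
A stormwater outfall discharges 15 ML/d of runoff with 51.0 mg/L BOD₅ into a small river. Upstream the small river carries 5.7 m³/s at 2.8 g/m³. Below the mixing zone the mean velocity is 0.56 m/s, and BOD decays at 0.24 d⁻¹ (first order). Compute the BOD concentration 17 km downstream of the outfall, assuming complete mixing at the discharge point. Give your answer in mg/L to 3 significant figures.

15 ML/d = 0.1736 m³/s.
After complete mixing, C₀ = (0.1736·51 + 5.7·2.8) / 5.874 = 4.225 mg/L.
Travel time t = 1.7e+04 m / 0.56 m/s = 3.036e+04 s = 0.3514 d.
C = 4.225·exp(−0.24·0.3514) = 4.225·0.9191 = 3.883 mg/L.

3.88 mg/L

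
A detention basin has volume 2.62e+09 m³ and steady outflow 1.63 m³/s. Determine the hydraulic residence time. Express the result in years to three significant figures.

50.9 yr

Q = 1.63 m³/s × 3.156e+07 s/yr = 5.144e+07 m³/yr.
Hydraulic residence time τ = V/Q = 2.62e+09/5.144e+07 = 50.93 yr.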